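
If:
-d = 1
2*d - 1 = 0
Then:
No Solution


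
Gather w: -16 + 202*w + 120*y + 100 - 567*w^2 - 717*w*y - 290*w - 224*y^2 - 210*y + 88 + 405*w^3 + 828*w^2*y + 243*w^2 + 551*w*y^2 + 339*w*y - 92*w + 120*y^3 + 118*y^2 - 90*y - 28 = 405*w^3 + w^2*(828*y - 324) + w*(551*y^2 - 378*y - 180) + 120*y^3 - 106*y^2 - 180*y + 144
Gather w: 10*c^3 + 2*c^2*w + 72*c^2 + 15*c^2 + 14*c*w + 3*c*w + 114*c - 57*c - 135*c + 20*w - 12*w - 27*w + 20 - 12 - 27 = 10*c^3 + 87*c^2 - 78*c + w*(2*c^2 + 17*c - 19) - 19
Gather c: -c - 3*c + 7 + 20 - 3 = 24 - 4*c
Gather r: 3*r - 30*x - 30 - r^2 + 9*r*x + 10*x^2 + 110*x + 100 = -r^2 + r*(9*x + 3) + 10*x^2 + 80*x + 70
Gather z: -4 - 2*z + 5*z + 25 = 3*z + 21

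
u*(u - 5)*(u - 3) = u^3 - 8*u^2 + 15*u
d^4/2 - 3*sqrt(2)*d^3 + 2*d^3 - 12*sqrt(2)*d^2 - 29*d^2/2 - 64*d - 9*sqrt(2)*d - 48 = (d/2 + sqrt(2))*(d + 1)*(d + 3)*(d - 8*sqrt(2))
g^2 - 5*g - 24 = (g - 8)*(g + 3)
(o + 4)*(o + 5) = o^2 + 9*o + 20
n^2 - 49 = (n - 7)*(n + 7)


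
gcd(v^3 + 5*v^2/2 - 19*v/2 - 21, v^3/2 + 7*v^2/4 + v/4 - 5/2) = v + 2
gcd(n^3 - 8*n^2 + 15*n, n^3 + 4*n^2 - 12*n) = n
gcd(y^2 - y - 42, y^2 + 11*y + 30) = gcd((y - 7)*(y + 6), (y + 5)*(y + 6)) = y + 6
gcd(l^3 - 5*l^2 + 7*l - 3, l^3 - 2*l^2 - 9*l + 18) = l - 3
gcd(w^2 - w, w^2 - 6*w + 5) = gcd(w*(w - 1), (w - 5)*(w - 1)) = w - 1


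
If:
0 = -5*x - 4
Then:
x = -4/5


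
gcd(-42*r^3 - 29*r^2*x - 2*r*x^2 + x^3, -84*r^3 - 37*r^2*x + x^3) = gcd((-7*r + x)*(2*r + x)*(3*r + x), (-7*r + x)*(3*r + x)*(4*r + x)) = -21*r^2 - 4*r*x + x^2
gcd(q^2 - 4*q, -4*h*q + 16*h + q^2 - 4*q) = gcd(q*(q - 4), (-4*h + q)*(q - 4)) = q - 4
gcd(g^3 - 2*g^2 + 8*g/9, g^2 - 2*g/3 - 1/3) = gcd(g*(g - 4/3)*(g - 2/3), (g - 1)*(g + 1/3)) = 1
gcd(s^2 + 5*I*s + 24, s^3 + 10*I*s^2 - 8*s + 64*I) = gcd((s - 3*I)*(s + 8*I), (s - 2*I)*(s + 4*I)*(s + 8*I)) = s + 8*I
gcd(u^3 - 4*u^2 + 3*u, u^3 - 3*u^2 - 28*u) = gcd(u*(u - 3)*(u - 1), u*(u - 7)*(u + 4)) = u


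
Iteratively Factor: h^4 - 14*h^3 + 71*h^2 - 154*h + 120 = (h - 2)*(h^3 - 12*h^2 + 47*h - 60) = (h - 4)*(h - 2)*(h^2 - 8*h + 15) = (h - 5)*(h - 4)*(h - 2)*(h - 3)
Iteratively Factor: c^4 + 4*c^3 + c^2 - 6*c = (c + 2)*(c^3 + 2*c^2 - 3*c) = (c - 1)*(c + 2)*(c^2 + 3*c) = c*(c - 1)*(c + 2)*(c + 3)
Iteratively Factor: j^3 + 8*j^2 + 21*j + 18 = (j + 3)*(j^2 + 5*j + 6) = (j + 2)*(j + 3)*(j + 3)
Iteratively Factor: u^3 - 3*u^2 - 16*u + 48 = (u - 3)*(u^2 - 16) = (u - 4)*(u - 3)*(u + 4)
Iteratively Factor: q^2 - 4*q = (q)*(q - 4)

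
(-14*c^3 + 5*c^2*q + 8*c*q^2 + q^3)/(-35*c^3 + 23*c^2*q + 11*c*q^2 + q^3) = (2*c + q)/(5*c + q)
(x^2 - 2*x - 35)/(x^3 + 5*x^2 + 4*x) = (x^2 - 2*x - 35)/(x*(x^2 + 5*x + 4))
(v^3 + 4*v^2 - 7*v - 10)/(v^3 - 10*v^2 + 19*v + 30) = (v^2 + 3*v - 10)/(v^2 - 11*v + 30)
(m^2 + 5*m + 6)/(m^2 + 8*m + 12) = (m + 3)/(m + 6)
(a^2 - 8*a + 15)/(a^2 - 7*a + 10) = (a - 3)/(a - 2)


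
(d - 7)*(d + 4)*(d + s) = d^3 + d^2*s - 3*d^2 - 3*d*s - 28*d - 28*s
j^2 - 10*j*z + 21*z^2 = (j - 7*z)*(j - 3*z)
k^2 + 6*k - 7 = (k - 1)*(k + 7)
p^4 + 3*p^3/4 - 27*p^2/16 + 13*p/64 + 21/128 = (p - 3/4)*(p - 1/2)*(p + 1/4)*(p + 7/4)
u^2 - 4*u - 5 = (u - 5)*(u + 1)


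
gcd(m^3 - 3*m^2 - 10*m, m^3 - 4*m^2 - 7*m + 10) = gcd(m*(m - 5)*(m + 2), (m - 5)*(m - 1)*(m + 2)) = m^2 - 3*m - 10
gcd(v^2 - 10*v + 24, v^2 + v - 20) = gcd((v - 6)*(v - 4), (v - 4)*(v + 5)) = v - 4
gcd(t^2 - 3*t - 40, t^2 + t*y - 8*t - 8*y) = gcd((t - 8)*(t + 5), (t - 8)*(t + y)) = t - 8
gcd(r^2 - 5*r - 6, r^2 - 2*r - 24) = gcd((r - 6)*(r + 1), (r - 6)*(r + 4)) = r - 6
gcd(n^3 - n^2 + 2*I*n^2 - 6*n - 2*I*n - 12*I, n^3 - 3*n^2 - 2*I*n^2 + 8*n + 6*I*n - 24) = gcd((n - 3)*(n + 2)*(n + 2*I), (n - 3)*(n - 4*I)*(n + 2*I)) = n^2 + n*(-3 + 2*I) - 6*I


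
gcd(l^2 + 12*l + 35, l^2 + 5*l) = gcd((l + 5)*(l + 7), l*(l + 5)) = l + 5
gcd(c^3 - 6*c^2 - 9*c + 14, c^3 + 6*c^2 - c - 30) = 1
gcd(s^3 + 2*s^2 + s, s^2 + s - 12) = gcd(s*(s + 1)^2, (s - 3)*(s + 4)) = 1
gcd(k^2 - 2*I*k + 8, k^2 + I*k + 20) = k - 4*I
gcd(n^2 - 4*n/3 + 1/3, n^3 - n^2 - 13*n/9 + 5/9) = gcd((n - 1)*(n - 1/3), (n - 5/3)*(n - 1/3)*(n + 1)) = n - 1/3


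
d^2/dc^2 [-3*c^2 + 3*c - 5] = -6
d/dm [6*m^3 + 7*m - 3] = 18*m^2 + 7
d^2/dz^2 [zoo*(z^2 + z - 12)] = zoo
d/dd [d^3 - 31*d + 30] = 3*d^2 - 31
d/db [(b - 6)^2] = 2*b - 12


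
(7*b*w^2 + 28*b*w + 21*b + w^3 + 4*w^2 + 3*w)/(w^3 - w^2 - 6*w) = (7*b*w^2 + 28*b*w + 21*b + w^3 + 4*w^2 + 3*w)/(w*(w^2 - w - 6))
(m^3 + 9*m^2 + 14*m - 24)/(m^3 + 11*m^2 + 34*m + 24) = (m - 1)/(m + 1)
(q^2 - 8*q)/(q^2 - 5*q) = (q - 8)/(q - 5)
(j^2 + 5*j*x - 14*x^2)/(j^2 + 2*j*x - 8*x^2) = (j + 7*x)/(j + 4*x)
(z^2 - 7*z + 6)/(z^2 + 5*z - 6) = (z - 6)/(z + 6)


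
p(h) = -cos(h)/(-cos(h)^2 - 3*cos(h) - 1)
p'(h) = -(-2*sin(h)*cos(h) - 3*sin(h))*cos(h)/(-cos(h)^2 - 3*cos(h) - 1)^2 + sin(h)/(-cos(h)^2 - 3*cos(h) - 1) = -sin(h)^3/(cos(h)^2 + 3*cos(h) + 1)^2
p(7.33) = 0.18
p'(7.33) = -0.09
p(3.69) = 1.03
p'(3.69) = 0.20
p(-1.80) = -0.61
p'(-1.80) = 6.75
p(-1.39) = 0.11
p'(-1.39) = 0.39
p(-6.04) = 0.20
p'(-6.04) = -0.00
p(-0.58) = 0.20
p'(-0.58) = 0.01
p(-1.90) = -2.40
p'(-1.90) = 46.74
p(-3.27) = 1.00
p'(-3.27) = -0.00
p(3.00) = 1.00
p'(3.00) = 0.00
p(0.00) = 0.20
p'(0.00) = 0.00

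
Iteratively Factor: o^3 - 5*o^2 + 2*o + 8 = (o - 4)*(o^2 - o - 2) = (o - 4)*(o + 1)*(o - 2)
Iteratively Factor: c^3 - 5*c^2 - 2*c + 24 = (c + 2)*(c^2 - 7*c + 12) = (c - 4)*(c + 2)*(c - 3)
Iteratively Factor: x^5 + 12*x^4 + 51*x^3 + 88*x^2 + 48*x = (x + 3)*(x^4 + 9*x^3 + 24*x^2 + 16*x) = x*(x + 3)*(x^3 + 9*x^2 + 24*x + 16) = x*(x + 3)*(x + 4)*(x^2 + 5*x + 4) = x*(x + 3)*(x + 4)^2*(x + 1)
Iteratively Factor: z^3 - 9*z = (z - 3)*(z^2 + 3*z) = (z - 3)*(z + 3)*(z)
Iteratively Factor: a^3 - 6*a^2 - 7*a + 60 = (a - 4)*(a^2 - 2*a - 15) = (a - 4)*(a + 3)*(a - 5)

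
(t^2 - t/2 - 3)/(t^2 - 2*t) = (t + 3/2)/t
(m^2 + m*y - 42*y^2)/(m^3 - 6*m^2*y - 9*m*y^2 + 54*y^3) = (-m - 7*y)/(-m^2 + 9*y^2)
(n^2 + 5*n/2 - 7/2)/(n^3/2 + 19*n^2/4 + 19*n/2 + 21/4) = 2*(2*n^2 + 5*n - 7)/(2*n^3 + 19*n^2 + 38*n + 21)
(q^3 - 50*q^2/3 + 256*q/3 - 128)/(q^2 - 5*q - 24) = (q^2 - 26*q/3 + 16)/(q + 3)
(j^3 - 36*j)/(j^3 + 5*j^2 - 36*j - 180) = j/(j + 5)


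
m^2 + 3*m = m*(m + 3)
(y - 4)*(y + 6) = y^2 + 2*y - 24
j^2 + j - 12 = (j - 3)*(j + 4)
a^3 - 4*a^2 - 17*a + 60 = (a - 5)*(a - 3)*(a + 4)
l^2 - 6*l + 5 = (l - 5)*(l - 1)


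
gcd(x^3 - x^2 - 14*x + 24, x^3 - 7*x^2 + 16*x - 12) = x^2 - 5*x + 6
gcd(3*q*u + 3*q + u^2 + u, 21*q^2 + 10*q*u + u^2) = 3*q + u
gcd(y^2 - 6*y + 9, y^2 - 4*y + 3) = y - 3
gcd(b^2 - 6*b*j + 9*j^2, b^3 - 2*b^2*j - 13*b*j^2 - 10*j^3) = 1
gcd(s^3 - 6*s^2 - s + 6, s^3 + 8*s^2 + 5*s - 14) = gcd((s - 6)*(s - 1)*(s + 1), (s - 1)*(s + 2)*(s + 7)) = s - 1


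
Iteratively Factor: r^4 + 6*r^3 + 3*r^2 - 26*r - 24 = (r - 2)*(r^3 + 8*r^2 + 19*r + 12) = (r - 2)*(r + 1)*(r^2 + 7*r + 12) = (r - 2)*(r + 1)*(r + 4)*(r + 3)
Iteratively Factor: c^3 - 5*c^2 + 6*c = (c - 3)*(c^2 - 2*c) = (c - 3)*(c - 2)*(c)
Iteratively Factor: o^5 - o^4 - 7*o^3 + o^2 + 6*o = (o - 3)*(o^4 + 2*o^3 - o^2 - 2*o) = (o - 3)*(o + 1)*(o^3 + o^2 - 2*o) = (o - 3)*(o + 1)*(o + 2)*(o^2 - o) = (o - 3)*(o - 1)*(o + 1)*(o + 2)*(o)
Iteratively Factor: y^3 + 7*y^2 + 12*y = (y)*(y^2 + 7*y + 12) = y*(y + 4)*(y + 3)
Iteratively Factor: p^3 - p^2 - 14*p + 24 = (p - 2)*(p^2 + p - 12) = (p - 2)*(p + 4)*(p - 3)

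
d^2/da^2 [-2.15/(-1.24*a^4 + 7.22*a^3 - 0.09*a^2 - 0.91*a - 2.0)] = ((-31.992*a^2 + 93.138*a - 0.387)*(1.24*a^4 - 7.22*a^3 + 0.09*a^2 + 0.91*a + 2.0) + 2.15*(4.96*a^3 - 21.66*a^2 + 0.18*a + 0.91)*(9.92*a^3 - 43.32*a^2 + 0.36*a + 1.82))/(1.24*a^4 - 7.22*a^3 + 0.09*a^2 + 0.91*a + 2.0)^3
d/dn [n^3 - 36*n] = 3*n^2 - 36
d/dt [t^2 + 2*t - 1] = 2*t + 2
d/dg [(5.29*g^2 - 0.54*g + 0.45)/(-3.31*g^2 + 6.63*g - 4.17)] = (33.2853*g^2 - 41.1396*g - 0.7317)/(10.9561*g^4 - 43.8906*g^3 + 71.5623*g^2 - 55.2942*g + 17.3889)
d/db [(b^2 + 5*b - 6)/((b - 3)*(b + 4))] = 2*(-2*b^2 - 6*b - 27)/(b^4 + 2*b^3 - 23*b^2 - 24*b + 144)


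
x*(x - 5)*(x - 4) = x^3 - 9*x^2 + 20*x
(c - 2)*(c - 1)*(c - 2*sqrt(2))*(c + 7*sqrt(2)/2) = c^4 - 3*c^3 + 3*sqrt(2)*c^3/2 - 12*c^2 - 9*sqrt(2)*c^2/2 + 3*sqrt(2)*c + 42*c - 28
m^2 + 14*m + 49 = (m + 7)^2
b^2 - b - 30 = (b - 6)*(b + 5)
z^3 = z^3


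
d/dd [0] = 0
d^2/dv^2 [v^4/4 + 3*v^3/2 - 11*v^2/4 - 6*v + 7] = 3*v^2 + 9*v - 11/2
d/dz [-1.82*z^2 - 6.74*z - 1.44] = -3.64*z - 6.74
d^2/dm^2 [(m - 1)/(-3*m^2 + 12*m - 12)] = 2*(-m - 1)/(3*(m^4 - 8*m^3 + 24*m^2 - 32*m + 16))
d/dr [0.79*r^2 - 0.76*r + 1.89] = 1.58*r - 0.76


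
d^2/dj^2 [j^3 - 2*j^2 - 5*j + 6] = 6*j - 4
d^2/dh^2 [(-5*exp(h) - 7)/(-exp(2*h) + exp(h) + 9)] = (5*exp(4*h) + 33*exp(3*h) + 249*exp(2*h) + 214*exp(h) + 342)*exp(h)/(exp(6*h) - 3*exp(5*h) - 24*exp(4*h) + 53*exp(3*h) + 216*exp(2*h) - 243*exp(h) - 729)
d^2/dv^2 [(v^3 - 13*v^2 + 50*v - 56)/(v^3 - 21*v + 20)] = 2*(-13*v^3 + 57*v^2 + 33*v + 139)/(v^6 + 12*v^5 + 33*v^4 - 56*v^3 - 165*v^2 + 300*v - 125)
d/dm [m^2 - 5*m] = 2*m - 5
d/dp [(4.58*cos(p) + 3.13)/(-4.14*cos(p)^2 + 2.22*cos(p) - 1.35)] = (-18.9612*cos(p)^2 - 25.9164*cos(p) + 13.1316)*sin(p)/(17.1396*cos(p)^4 - 18.3816*cos(p)^3 + 16.1064*cos(p)^2 - 5.994*cos(p) + 1.8225)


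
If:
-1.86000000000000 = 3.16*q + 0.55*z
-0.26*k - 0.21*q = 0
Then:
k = 0.140579357351509*z + 0.475413826679649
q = -0.174050632911392*z - 0.588607594936709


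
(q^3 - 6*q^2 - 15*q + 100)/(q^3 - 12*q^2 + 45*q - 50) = (q + 4)/(q - 2)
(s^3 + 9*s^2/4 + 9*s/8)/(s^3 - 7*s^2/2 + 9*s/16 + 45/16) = 2*s*(2*s + 3)/(4*s^2 - 17*s + 15)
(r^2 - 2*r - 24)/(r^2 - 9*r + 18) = (r + 4)/(r - 3)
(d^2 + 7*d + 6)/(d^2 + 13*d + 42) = (d + 1)/(d + 7)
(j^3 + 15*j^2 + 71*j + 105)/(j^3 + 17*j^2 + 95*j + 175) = (j + 3)/(j + 5)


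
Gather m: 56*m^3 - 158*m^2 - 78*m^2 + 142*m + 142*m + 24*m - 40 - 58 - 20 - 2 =56*m^3 - 236*m^2 + 308*m - 120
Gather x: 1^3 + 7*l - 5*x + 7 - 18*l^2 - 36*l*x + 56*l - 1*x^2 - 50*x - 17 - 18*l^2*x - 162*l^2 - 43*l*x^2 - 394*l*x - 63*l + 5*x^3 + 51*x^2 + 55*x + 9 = -180*l^2 + 5*x^3 + x^2*(50 - 43*l) + x*(-18*l^2 - 430*l)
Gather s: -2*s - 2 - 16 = -2*s - 18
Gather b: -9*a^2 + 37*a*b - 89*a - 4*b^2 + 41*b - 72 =-9*a^2 - 89*a - 4*b^2 + b*(37*a + 41) - 72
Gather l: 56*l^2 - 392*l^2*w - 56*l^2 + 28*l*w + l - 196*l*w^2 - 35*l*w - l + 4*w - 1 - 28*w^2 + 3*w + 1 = -392*l^2*w + l*(-196*w^2 - 7*w) - 28*w^2 + 7*w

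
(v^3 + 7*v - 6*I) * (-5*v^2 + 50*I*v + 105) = -5*v^5 + 50*I*v^4 + 70*v^3 + 380*I*v^2 + 1035*v - 630*I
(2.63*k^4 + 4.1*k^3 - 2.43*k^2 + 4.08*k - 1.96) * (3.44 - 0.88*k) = -2.3144*k^5 + 5.4392*k^4 + 16.2424*k^3 - 11.9496*k^2 + 15.76*k - 6.7424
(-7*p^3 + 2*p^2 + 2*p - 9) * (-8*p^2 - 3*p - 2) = 56*p^5 + 5*p^4 - 8*p^3 + 62*p^2 + 23*p + 18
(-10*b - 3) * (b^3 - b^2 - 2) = -10*b^4 + 7*b^3 + 3*b^2 + 20*b + 6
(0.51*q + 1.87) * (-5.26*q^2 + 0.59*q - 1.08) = -2.6826*q^3 - 9.5353*q^2 + 0.5525*q - 2.0196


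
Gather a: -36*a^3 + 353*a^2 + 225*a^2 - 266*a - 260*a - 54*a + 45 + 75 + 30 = -36*a^3 + 578*a^2 - 580*a + 150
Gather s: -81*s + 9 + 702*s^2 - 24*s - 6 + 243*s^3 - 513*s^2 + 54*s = 243*s^3 + 189*s^2 - 51*s + 3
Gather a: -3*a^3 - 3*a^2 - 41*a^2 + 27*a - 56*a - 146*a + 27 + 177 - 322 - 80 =-3*a^3 - 44*a^2 - 175*a - 198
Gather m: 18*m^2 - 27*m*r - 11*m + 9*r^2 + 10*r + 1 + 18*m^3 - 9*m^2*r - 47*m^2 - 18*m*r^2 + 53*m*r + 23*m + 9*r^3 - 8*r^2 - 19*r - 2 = 18*m^3 + m^2*(-9*r - 29) + m*(-18*r^2 + 26*r + 12) + 9*r^3 + r^2 - 9*r - 1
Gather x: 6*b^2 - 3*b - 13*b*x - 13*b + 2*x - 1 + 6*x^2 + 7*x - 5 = 6*b^2 - 16*b + 6*x^2 + x*(9 - 13*b) - 6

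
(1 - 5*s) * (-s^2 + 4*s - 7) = 5*s^3 - 21*s^2 + 39*s - 7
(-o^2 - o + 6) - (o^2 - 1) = -2*o^2 - o + 7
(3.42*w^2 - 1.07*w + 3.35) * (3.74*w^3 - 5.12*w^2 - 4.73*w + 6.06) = 12.7908*w^5 - 21.5122*w^4 + 1.8308*w^3 + 8.6343*w^2 - 22.3297*w + 20.301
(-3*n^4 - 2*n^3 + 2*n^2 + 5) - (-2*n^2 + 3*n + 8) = -3*n^4 - 2*n^3 + 4*n^2 - 3*n - 3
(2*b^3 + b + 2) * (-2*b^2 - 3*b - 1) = -4*b^5 - 6*b^4 - 4*b^3 - 7*b^2 - 7*b - 2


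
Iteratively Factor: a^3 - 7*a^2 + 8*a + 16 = (a + 1)*(a^2 - 8*a + 16) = (a - 4)*(a + 1)*(a - 4)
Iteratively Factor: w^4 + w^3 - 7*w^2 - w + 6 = (w + 1)*(w^3 - 7*w + 6) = (w + 1)*(w + 3)*(w^2 - 3*w + 2) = (w - 1)*(w + 1)*(w + 3)*(w - 2)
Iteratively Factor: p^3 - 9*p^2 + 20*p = (p - 4)*(p^2 - 5*p) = p*(p - 4)*(p - 5)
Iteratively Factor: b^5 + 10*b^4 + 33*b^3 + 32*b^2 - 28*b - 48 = (b + 2)*(b^4 + 8*b^3 + 17*b^2 - 2*b - 24) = (b + 2)*(b + 4)*(b^3 + 4*b^2 + b - 6) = (b + 2)*(b + 3)*(b + 4)*(b^2 + b - 2) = (b - 1)*(b + 2)*(b + 3)*(b + 4)*(b + 2)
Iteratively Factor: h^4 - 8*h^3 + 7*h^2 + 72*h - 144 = (h - 3)*(h^3 - 5*h^2 - 8*h + 48) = (h - 4)*(h - 3)*(h^2 - h - 12) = (h - 4)^2*(h - 3)*(h + 3)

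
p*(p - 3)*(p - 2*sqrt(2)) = p^3 - 3*p^2 - 2*sqrt(2)*p^2 + 6*sqrt(2)*p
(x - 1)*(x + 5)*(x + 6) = x^3 + 10*x^2 + 19*x - 30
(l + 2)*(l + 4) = l^2 + 6*l + 8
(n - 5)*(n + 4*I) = n^2 - 5*n + 4*I*n - 20*I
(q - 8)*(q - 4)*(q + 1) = q^3 - 11*q^2 + 20*q + 32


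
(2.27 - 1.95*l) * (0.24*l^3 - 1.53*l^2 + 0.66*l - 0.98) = -0.468*l^4 + 3.5283*l^3 - 4.7601*l^2 + 3.4092*l - 2.2246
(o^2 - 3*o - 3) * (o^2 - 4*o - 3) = o^4 - 7*o^3 + 6*o^2 + 21*o + 9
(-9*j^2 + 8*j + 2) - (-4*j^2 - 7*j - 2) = -5*j^2 + 15*j + 4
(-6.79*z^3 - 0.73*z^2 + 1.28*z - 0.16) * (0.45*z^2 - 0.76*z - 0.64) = -3.0555*z^5 + 4.8319*z^4 + 5.4764*z^3 - 0.5776*z^2 - 0.6976*z + 0.1024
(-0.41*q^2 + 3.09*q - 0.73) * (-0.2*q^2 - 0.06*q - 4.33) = 0.082*q^4 - 0.5934*q^3 + 1.7359*q^2 - 13.3359*q + 3.1609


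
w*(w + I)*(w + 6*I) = w^3 + 7*I*w^2 - 6*w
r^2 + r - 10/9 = (r - 2/3)*(r + 5/3)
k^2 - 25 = (k - 5)*(k + 5)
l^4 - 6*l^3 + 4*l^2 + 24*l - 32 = (l - 4)*(l - 2)^2*(l + 2)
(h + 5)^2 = h^2 + 10*h + 25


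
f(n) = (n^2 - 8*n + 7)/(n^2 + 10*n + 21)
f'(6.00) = 0.04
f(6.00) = -0.04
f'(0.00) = -0.54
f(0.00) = 0.33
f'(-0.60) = -1.05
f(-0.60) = 0.79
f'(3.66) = 0.02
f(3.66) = -0.13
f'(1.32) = -0.13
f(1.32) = -0.05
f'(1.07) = -0.17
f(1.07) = -0.01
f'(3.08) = 0.01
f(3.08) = -0.13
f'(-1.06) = -1.86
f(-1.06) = 1.44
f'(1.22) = -0.15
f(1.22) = -0.04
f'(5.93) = 0.04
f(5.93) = -0.05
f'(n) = (-2*n - 10)*(n^2 - 8*n + 7)/(n^2 + 10*n + 21)^2 + (2*n - 8)/(n^2 + 10*n + 21) = 2*(9*n^2 + 14*n - 119)/(n^4 + 20*n^3 + 142*n^2 + 420*n + 441)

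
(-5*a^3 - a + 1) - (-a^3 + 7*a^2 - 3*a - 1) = -4*a^3 - 7*a^2 + 2*a + 2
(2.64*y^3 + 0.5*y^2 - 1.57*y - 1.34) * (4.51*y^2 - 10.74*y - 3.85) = 11.9064*y^5 - 26.0986*y^4 - 22.6147*y^3 + 8.8934*y^2 + 20.4361*y + 5.159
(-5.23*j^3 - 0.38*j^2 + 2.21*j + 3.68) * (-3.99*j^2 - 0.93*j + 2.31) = 20.8677*j^5 + 6.3801*j^4 - 20.5458*j^3 - 17.6163*j^2 + 1.6827*j + 8.5008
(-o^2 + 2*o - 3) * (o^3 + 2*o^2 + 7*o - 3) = -o^5 - 6*o^3 + 11*o^2 - 27*o + 9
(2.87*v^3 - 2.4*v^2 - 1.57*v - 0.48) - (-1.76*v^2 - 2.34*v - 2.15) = 2.87*v^3 - 0.64*v^2 + 0.77*v + 1.67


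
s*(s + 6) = s^2 + 6*s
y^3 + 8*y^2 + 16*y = y*(y + 4)^2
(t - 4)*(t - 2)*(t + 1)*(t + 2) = t^4 - 3*t^3 - 8*t^2 + 12*t + 16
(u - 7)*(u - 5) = u^2 - 12*u + 35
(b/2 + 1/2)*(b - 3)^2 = b^3/2 - 5*b^2/2 + 3*b/2 + 9/2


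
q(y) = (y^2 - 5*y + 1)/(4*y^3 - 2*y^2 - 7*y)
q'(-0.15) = 5.71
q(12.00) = 0.01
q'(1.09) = 0.99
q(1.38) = 1.35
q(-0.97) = 5.40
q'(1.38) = 5.48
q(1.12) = 0.71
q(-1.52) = -1.36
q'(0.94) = 0.60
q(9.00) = 0.01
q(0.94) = 0.56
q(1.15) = 0.74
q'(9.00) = 0.00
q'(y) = (2*y - 5)/(4*y^3 - 2*y^2 - 7*y) + (-12*y^2 + 4*y + 7)*(y^2 - 5*y + 1)/(4*y^3 - 2*y^2 - 7*y)^2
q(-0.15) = 1.79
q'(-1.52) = -3.54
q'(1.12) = 1.12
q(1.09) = 0.68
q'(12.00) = 0.00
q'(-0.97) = -40.61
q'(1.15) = 1.27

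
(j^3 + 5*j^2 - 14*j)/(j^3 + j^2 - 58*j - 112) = j*(j - 2)/(j^2 - 6*j - 16)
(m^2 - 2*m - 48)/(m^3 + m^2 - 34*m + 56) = (m^2 - 2*m - 48)/(m^3 + m^2 - 34*m + 56)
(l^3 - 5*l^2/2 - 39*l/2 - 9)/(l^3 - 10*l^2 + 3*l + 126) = (l + 1/2)/(l - 7)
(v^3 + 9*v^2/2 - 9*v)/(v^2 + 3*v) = (v^2 + 9*v/2 - 9)/(v + 3)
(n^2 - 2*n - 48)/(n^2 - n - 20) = (-n^2 + 2*n + 48)/(-n^2 + n + 20)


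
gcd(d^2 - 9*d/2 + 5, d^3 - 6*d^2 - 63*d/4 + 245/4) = d - 5/2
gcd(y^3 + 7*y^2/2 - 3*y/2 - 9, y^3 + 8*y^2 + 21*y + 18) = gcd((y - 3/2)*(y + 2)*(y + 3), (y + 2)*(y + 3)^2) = y^2 + 5*y + 6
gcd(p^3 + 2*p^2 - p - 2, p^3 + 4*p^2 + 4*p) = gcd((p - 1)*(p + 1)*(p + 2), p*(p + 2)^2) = p + 2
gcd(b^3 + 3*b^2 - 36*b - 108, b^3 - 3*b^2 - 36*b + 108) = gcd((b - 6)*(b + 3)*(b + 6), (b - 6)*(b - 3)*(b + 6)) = b^2 - 36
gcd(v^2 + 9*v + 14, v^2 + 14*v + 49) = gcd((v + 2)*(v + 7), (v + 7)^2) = v + 7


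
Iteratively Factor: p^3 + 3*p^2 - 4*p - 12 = (p + 2)*(p^2 + p - 6) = (p + 2)*(p + 3)*(p - 2)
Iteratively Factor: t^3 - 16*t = (t - 4)*(t^2 + 4*t) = t*(t - 4)*(t + 4)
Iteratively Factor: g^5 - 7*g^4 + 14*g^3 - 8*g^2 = (g)*(g^4 - 7*g^3 + 14*g^2 - 8*g) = g^2*(g^3 - 7*g^2 + 14*g - 8) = g^2*(g - 1)*(g^2 - 6*g + 8) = g^2*(g - 2)*(g - 1)*(g - 4)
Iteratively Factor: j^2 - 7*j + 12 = (j - 4)*(j - 3)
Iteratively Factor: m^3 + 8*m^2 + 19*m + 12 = (m + 3)*(m^2 + 5*m + 4) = (m + 1)*(m + 3)*(m + 4)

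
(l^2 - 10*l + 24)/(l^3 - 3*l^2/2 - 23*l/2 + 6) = 2*(l - 6)/(2*l^2 + 5*l - 3)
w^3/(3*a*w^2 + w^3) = w/(3*a + w)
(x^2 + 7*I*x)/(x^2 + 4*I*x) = (x + 7*I)/(x + 4*I)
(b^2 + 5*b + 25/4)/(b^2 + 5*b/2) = (b + 5/2)/b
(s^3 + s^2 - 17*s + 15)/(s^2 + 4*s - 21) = (s^2 + 4*s - 5)/(s + 7)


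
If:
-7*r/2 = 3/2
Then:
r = -3/7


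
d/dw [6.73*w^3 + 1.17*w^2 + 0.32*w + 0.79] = 20.19*w^2 + 2.34*w + 0.32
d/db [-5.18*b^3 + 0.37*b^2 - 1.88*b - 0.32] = -15.54*b^2 + 0.74*b - 1.88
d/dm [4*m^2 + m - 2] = 8*m + 1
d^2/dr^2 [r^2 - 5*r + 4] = 2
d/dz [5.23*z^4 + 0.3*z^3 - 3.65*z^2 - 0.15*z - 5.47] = 20.92*z^3 + 0.9*z^2 - 7.3*z - 0.15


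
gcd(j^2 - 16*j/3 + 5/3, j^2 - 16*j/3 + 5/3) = j^2 - 16*j/3 + 5/3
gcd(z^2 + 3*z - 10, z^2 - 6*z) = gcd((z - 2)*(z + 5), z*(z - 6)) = 1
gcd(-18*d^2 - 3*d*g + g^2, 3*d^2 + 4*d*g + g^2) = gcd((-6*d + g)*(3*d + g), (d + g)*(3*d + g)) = 3*d + g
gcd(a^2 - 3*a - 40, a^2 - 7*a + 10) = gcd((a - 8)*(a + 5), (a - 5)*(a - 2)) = 1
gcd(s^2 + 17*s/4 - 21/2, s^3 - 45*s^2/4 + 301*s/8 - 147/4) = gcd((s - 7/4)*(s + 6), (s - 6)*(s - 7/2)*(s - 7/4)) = s - 7/4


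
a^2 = a^2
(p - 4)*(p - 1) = p^2 - 5*p + 4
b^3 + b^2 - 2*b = b*(b - 1)*(b + 2)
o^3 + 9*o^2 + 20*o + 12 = (o + 1)*(o + 2)*(o + 6)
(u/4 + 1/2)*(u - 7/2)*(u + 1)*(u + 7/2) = u^4/4 + 3*u^3/4 - 41*u^2/16 - 147*u/16 - 49/8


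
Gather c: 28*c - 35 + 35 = 28*c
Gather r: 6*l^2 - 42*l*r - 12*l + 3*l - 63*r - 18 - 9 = 6*l^2 - 9*l + r*(-42*l - 63) - 27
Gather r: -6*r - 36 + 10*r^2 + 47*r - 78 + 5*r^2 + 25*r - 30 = 15*r^2 + 66*r - 144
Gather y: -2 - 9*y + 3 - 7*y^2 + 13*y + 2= -7*y^2 + 4*y + 3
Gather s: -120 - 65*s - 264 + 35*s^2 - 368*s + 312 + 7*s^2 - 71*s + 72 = 42*s^2 - 504*s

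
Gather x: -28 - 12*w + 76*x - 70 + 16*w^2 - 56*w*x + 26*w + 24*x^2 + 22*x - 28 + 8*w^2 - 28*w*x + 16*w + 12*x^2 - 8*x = 24*w^2 + 30*w + 36*x^2 + x*(90 - 84*w) - 126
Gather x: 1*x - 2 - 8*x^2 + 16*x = -8*x^2 + 17*x - 2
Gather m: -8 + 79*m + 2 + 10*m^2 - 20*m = 10*m^2 + 59*m - 6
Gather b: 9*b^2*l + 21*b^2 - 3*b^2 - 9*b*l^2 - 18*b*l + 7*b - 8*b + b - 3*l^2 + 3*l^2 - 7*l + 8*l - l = b^2*(9*l + 18) + b*(-9*l^2 - 18*l)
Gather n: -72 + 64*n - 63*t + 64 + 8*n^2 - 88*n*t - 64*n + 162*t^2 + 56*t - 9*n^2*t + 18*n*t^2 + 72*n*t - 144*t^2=n^2*(8 - 9*t) + n*(18*t^2 - 16*t) + 18*t^2 - 7*t - 8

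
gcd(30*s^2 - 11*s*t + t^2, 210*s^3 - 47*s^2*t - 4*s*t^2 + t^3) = 30*s^2 - 11*s*t + t^2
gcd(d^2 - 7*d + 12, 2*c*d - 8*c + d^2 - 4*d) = d - 4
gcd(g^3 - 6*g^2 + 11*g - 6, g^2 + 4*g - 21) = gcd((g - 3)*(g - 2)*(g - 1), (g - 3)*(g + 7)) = g - 3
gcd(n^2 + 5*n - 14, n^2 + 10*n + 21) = n + 7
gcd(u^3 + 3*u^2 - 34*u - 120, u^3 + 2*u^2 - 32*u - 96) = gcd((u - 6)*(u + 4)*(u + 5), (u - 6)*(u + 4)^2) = u^2 - 2*u - 24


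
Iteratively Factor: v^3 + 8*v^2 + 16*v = (v + 4)*(v^2 + 4*v) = v*(v + 4)*(v + 4)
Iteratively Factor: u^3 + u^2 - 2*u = (u)*(u^2 + u - 2) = u*(u + 2)*(u - 1)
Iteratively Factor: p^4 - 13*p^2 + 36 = (p - 2)*(p^3 + 2*p^2 - 9*p - 18) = (p - 2)*(p + 3)*(p^2 - p - 6) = (p - 2)*(p + 2)*(p + 3)*(p - 3)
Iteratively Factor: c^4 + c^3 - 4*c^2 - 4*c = (c - 2)*(c^3 + 3*c^2 + 2*c) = (c - 2)*(c + 1)*(c^2 + 2*c) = (c - 2)*(c + 1)*(c + 2)*(c)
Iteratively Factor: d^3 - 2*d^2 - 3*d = (d + 1)*(d^2 - 3*d) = (d - 3)*(d + 1)*(d)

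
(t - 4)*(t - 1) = t^2 - 5*t + 4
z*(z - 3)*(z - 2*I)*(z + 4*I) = z^4 - 3*z^3 + 2*I*z^3 + 8*z^2 - 6*I*z^2 - 24*z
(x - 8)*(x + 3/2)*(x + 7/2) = x^3 - 3*x^2 - 139*x/4 - 42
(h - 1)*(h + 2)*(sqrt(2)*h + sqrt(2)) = sqrt(2)*h^3 + 2*sqrt(2)*h^2 - sqrt(2)*h - 2*sqrt(2)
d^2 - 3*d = d*(d - 3)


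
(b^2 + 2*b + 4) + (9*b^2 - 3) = 10*b^2 + 2*b + 1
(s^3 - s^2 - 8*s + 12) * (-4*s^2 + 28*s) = -4*s^5 + 32*s^4 + 4*s^3 - 272*s^2 + 336*s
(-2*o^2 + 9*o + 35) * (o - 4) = -2*o^3 + 17*o^2 - o - 140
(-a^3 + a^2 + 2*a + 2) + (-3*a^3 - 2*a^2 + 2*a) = -4*a^3 - a^2 + 4*a + 2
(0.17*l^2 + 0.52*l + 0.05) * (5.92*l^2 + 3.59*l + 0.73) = 1.0064*l^4 + 3.6887*l^3 + 2.2869*l^2 + 0.5591*l + 0.0365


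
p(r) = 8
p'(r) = 0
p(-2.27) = 8.00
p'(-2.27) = 0.00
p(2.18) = 8.00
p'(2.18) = 0.00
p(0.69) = 8.00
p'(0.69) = 0.00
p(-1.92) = 8.00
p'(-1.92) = 0.00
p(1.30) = 8.00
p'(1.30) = 0.00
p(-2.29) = 8.00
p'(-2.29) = 0.00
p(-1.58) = 8.00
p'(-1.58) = 0.00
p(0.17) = 8.00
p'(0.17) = 0.00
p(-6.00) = 8.00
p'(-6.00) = 0.00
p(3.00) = 8.00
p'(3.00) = 0.00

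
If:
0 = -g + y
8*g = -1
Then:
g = -1/8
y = -1/8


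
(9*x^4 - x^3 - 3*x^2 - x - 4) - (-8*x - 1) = 9*x^4 - x^3 - 3*x^2 + 7*x - 3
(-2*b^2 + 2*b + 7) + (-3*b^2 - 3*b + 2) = -5*b^2 - b + 9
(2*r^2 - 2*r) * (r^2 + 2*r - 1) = 2*r^4 + 2*r^3 - 6*r^2 + 2*r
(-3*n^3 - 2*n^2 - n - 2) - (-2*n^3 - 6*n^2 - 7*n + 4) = -n^3 + 4*n^2 + 6*n - 6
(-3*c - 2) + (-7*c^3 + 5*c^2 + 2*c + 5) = -7*c^3 + 5*c^2 - c + 3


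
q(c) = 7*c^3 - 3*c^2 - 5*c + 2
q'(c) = 21*c^2 - 6*c - 5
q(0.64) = -0.59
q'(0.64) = -0.24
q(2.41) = 70.51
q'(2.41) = 102.51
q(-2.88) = -175.70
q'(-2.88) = 186.46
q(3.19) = 182.75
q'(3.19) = 189.56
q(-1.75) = -35.95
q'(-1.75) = 69.81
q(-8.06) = -3817.84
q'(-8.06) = 1407.60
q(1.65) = 17.03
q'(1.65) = 42.27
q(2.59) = 90.54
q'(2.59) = 120.33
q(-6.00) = -1588.00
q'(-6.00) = 787.00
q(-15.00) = -24223.00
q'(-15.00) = 4810.00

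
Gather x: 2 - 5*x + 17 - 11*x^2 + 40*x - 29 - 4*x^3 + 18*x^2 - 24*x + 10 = -4*x^3 + 7*x^2 + 11*x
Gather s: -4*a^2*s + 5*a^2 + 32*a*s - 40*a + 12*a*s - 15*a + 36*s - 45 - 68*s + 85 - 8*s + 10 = 5*a^2 - 55*a + s*(-4*a^2 + 44*a - 40) + 50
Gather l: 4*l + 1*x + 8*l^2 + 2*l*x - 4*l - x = 8*l^2 + 2*l*x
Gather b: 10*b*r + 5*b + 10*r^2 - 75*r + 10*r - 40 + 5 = b*(10*r + 5) + 10*r^2 - 65*r - 35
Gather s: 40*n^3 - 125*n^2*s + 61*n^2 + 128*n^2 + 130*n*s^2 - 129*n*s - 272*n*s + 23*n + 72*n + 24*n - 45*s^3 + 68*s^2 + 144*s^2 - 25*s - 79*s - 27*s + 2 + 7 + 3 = 40*n^3 + 189*n^2 + 119*n - 45*s^3 + s^2*(130*n + 212) + s*(-125*n^2 - 401*n - 131) + 12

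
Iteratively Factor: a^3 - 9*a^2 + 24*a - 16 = (a - 4)*(a^2 - 5*a + 4) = (a - 4)^2*(a - 1)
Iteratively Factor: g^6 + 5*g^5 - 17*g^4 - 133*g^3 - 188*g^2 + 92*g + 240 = (g + 2)*(g^5 + 3*g^4 - 23*g^3 - 87*g^2 - 14*g + 120) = (g + 2)*(g + 4)*(g^4 - g^3 - 19*g^2 - 11*g + 30) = (g - 5)*(g + 2)*(g + 4)*(g^3 + 4*g^2 + g - 6) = (g - 5)*(g - 1)*(g + 2)*(g + 4)*(g^2 + 5*g + 6) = (g - 5)*(g - 1)*(g + 2)*(g + 3)*(g + 4)*(g + 2)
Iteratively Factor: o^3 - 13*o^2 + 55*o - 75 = (o - 3)*(o^2 - 10*o + 25) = (o - 5)*(o - 3)*(o - 5)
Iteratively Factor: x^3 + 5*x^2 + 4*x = (x + 1)*(x^2 + 4*x) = (x + 1)*(x + 4)*(x)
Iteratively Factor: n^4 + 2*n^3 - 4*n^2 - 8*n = (n - 2)*(n^3 + 4*n^2 + 4*n) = (n - 2)*(n + 2)*(n^2 + 2*n) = (n - 2)*(n + 2)^2*(n)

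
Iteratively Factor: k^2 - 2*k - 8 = (k + 2)*(k - 4)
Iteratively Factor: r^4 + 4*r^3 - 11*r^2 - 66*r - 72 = (r + 3)*(r^3 + r^2 - 14*r - 24) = (r + 3)^2*(r^2 - 2*r - 8) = (r - 4)*(r + 3)^2*(r + 2)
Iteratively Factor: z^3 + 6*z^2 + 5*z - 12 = (z + 3)*(z^2 + 3*z - 4) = (z - 1)*(z + 3)*(z + 4)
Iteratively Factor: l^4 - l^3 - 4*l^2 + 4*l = (l + 2)*(l^3 - 3*l^2 + 2*l) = (l - 2)*(l + 2)*(l^2 - l) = (l - 2)*(l - 1)*(l + 2)*(l)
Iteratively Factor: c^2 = (c)*(c)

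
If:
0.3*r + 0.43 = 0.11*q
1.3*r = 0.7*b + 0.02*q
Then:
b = 1.77922077922078*r - 0.111688311688312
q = 2.72727272727273*r + 3.90909090909091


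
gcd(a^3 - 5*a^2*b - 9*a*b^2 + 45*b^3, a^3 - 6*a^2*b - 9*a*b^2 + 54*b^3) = a^2 - 9*b^2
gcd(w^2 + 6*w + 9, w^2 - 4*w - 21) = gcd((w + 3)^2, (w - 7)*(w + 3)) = w + 3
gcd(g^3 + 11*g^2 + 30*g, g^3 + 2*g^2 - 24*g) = g^2 + 6*g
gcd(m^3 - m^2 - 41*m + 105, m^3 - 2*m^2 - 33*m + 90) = m^2 - 8*m + 15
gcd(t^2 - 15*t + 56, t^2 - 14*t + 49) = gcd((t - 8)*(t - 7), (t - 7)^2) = t - 7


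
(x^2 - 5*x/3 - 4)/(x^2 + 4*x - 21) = (x + 4/3)/(x + 7)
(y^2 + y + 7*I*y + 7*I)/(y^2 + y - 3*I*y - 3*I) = (y + 7*I)/(y - 3*I)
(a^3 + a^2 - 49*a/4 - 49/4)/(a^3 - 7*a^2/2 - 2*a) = (-4*a^3 - 4*a^2 + 49*a + 49)/(2*a*(-2*a^2 + 7*a + 4))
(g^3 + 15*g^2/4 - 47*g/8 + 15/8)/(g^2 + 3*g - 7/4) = (4*g^2 + 17*g - 15)/(2*(2*g + 7))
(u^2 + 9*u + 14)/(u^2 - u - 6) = (u + 7)/(u - 3)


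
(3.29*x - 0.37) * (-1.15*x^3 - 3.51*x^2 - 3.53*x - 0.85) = -3.7835*x^4 - 11.1224*x^3 - 10.315*x^2 - 1.4904*x + 0.3145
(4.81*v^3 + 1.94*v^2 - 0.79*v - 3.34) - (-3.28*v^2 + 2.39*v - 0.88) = 4.81*v^3 + 5.22*v^2 - 3.18*v - 2.46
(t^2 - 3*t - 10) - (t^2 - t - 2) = -2*t - 8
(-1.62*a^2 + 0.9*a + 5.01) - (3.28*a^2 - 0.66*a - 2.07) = -4.9*a^2 + 1.56*a + 7.08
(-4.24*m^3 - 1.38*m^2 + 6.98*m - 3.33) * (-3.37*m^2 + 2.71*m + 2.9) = 14.2888*m^5 - 6.8398*m^4 - 39.5584*m^3 + 26.1359*m^2 + 11.2177*m - 9.657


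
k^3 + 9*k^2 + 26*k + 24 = (k + 2)*(k + 3)*(k + 4)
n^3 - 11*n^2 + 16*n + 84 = (n - 7)*(n - 6)*(n + 2)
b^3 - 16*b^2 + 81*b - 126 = (b - 7)*(b - 6)*(b - 3)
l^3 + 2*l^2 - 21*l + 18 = (l - 3)*(l - 1)*(l + 6)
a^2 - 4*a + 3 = (a - 3)*(a - 1)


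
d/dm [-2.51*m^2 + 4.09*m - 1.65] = 4.09 - 5.02*m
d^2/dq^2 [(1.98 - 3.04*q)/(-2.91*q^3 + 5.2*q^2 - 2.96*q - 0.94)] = (154.458144*q^5 - 477.209736*q^4 + 591.414272*q^3 - 523.35216*q^2 + 304.510632*q - 70.969408)/(24.642171*q^9 - 132.10236*q^8 + 311.255928*q^7 - 385.472278*q^6 + 231.259488*q^5 - 11.847456*q^4 - 53.162716*q^3 + 10.923552*q^2 + 7.846368*q + 0.830584)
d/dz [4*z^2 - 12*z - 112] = 8*z - 12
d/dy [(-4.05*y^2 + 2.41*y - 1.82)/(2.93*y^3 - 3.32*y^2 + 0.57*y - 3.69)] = (11.8665*y^4 - 14.1226*y^3 + 21.6905*y^2 + 17.8042*y - 7.8555)/(8.5849*y^6 - 19.4552*y^5 + 14.3626*y^4 - 25.4082*y^3 + 24.8265*y^2 - 4.2066*y + 13.6161)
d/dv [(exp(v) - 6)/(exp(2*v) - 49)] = (-2*(exp(v) - 6)*exp(v) + exp(2*v) - 49)*exp(v)/(exp(2*v) - 49)^2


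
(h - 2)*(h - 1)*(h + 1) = h^3 - 2*h^2 - h + 2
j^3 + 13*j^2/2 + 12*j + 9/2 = (j + 1/2)*(j + 3)^2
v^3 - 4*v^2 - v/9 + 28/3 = (v - 3)*(v - 7/3)*(v + 4/3)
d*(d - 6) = d^2 - 6*d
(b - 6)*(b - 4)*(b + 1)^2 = b^4 - 8*b^3 + 5*b^2 + 38*b + 24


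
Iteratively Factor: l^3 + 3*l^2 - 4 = (l + 2)*(l^2 + l - 2) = (l + 2)^2*(l - 1)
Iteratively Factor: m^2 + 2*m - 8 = (m - 2)*(m + 4)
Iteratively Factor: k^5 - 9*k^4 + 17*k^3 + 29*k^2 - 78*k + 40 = (k - 4)*(k^4 - 5*k^3 - 3*k^2 + 17*k - 10) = (k - 4)*(k - 1)*(k^3 - 4*k^2 - 7*k + 10) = (k - 5)*(k - 4)*(k - 1)*(k^2 + k - 2) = (k - 5)*(k - 4)*(k - 1)*(k + 2)*(k - 1)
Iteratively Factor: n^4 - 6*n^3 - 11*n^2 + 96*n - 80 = (n - 4)*(n^3 - 2*n^2 - 19*n + 20) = (n - 4)*(n + 4)*(n^2 - 6*n + 5) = (n - 5)*(n - 4)*(n + 4)*(n - 1)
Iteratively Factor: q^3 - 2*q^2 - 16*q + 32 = (q - 4)*(q^2 + 2*q - 8) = (q - 4)*(q + 4)*(q - 2)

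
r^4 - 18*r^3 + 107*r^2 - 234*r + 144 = (r - 8)*(r - 6)*(r - 3)*(r - 1)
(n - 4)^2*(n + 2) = n^3 - 6*n^2 + 32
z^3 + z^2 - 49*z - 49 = (z - 7)*(z + 1)*(z + 7)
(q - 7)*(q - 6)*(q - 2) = q^3 - 15*q^2 + 68*q - 84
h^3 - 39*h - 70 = (h - 7)*(h + 2)*(h + 5)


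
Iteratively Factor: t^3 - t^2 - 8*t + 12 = (t - 2)*(t^2 + t - 6) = (t - 2)^2*(t + 3)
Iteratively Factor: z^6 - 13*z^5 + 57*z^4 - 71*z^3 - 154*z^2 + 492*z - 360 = (z - 5)*(z^5 - 8*z^4 + 17*z^3 + 14*z^2 - 84*z + 72) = (z - 5)*(z - 3)*(z^4 - 5*z^3 + 2*z^2 + 20*z - 24) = (z - 5)*(z - 3)^2*(z^3 - 2*z^2 - 4*z + 8) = (z - 5)*(z - 3)^2*(z + 2)*(z^2 - 4*z + 4) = (z - 5)*(z - 3)^2*(z - 2)*(z + 2)*(z - 2)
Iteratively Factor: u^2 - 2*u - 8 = (u - 4)*(u + 2)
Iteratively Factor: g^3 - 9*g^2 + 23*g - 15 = (g - 5)*(g^2 - 4*g + 3) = (g - 5)*(g - 1)*(g - 3)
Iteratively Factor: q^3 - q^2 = (q)*(q^2 - q) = q*(q - 1)*(q)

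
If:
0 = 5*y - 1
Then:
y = 1/5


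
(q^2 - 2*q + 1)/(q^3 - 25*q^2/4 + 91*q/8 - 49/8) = 8*(q - 1)/(8*q^2 - 42*q + 49)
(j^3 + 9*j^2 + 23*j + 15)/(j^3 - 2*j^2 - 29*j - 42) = (j^2 + 6*j + 5)/(j^2 - 5*j - 14)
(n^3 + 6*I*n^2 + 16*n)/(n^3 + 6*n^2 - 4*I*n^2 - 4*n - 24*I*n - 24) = n*(n + 8*I)/(n^2 + 2*n*(3 - I) - 12*I)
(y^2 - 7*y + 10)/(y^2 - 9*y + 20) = (y - 2)/(y - 4)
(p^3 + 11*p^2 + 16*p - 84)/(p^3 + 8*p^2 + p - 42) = (p + 6)/(p + 3)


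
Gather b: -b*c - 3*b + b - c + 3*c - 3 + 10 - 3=b*(-c - 2) + 2*c + 4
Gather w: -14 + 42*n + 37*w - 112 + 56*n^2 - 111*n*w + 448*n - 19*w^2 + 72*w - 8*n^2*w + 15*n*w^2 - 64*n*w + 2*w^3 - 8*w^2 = 56*n^2 + 490*n + 2*w^3 + w^2*(15*n - 27) + w*(-8*n^2 - 175*n + 109) - 126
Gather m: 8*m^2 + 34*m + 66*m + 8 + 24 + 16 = 8*m^2 + 100*m + 48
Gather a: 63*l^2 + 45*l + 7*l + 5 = 63*l^2 + 52*l + 5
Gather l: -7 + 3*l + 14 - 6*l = 7 - 3*l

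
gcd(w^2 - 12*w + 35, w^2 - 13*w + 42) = w - 7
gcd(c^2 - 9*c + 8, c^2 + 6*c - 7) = c - 1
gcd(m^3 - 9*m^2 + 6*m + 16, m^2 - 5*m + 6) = m - 2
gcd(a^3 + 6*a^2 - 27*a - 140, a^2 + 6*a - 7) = a + 7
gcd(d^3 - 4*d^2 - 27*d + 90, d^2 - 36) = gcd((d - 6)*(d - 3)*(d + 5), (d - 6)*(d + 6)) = d - 6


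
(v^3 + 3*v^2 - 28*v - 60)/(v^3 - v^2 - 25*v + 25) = (v^2 + 8*v + 12)/(v^2 + 4*v - 5)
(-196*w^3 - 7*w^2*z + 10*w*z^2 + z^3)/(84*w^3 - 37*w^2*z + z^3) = (7*w + z)/(-3*w + z)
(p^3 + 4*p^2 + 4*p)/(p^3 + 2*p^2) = (p + 2)/p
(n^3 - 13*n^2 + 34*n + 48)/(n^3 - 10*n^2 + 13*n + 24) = (n - 6)/(n - 3)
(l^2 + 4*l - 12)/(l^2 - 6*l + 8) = (l + 6)/(l - 4)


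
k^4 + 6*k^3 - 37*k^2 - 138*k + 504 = (k - 4)*(k - 3)*(k + 6)*(k + 7)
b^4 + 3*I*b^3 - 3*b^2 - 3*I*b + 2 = (b - 1)*(b + 1)*(b + I)*(b + 2*I)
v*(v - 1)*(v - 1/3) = v^3 - 4*v^2/3 + v/3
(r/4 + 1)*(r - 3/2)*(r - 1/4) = r^3/4 + 9*r^2/16 - 53*r/32 + 3/8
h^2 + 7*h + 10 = (h + 2)*(h + 5)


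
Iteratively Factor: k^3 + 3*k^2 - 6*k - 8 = (k - 2)*(k^2 + 5*k + 4) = (k - 2)*(k + 1)*(k + 4)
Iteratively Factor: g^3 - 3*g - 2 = (g - 2)*(g^2 + 2*g + 1) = (g - 2)*(g + 1)*(g + 1)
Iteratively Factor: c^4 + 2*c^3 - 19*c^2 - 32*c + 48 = (c - 4)*(c^3 + 6*c^2 + 5*c - 12) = (c - 4)*(c - 1)*(c^2 + 7*c + 12) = (c - 4)*(c - 1)*(c + 4)*(c + 3)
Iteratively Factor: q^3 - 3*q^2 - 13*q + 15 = (q - 5)*(q^2 + 2*q - 3) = (q - 5)*(q + 3)*(q - 1)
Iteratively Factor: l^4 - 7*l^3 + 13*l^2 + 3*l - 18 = (l - 3)*(l^3 - 4*l^2 + l + 6) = (l - 3)*(l + 1)*(l^2 - 5*l + 6) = (l - 3)^2*(l + 1)*(l - 2)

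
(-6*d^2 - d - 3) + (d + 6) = 3 - 6*d^2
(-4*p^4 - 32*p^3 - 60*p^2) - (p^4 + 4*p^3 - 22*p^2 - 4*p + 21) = -5*p^4 - 36*p^3 - 38*p^2 + 4*p - 21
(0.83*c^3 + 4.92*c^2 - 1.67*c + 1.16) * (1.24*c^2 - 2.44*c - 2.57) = 1.0292*c^5 + 4.0756*c^4 - 16.2087*c^3 - 7.1312*c^2 + 1.4615*c - 2.9812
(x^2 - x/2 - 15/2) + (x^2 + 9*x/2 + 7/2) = 2*x^2 + 4*x - 4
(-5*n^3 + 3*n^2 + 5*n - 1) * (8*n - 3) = -40*n^4 + 39*n^3 + 31*n^2 - 23*n + 3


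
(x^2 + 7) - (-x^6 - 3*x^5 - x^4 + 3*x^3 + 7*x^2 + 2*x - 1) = x^6 + 3*x^5 + x^4 - 3*x^3 - 6*x^2 - 2*x + 8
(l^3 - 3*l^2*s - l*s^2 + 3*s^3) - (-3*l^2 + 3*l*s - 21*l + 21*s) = l^3 - 3*l^2*s + 3*l^2 - l*s^2 - 3*l*s + 21*l + 3*s^3 - 21*s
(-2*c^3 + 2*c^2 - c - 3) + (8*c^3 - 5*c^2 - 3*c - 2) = 6*c^3 - 3*c^2 - 4*c - 5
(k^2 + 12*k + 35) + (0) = k^2 + 12*k + 35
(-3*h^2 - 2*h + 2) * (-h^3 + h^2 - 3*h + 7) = 3*h^5 - h^4 + 5*h^3 - 13*h^2 - 20*h + 14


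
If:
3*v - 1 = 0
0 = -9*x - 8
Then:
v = 1/3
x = -8/9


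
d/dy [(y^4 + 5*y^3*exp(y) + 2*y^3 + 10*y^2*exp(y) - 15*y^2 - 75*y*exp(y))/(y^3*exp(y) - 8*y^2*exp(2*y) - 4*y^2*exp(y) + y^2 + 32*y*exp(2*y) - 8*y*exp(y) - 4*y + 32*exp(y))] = (-y*(y^3 + 5*y^2*exp(y) + 2*y^2 + 10*y*exp(y) - 15*y - 75*exp(y))*(y^3*exp(y) - 16*y^2*exp(2*y) - y^2*exp(y) + 48*y*exp(2*y) - 16*y*exp(y) + 2*y + 32*exp(2*y) + 24*exp(y) - 4) + (5*y^3*exp(y) + 4*y^3 + 25*y^2*exp(y) + 6*y^2 - 55*y*exp(y) - 30*y - 75*exp(y))*(y^3*exp(y) - 8*y^2*exp(2*y) - 4*y^2*exp(y) + y^2 + 32*y*exp(2*y) - 8*y*exp(y) - 4*y + 32*exp(y)))/(y^3*exp(y) - 8*y^2*exp(2*y) - 4*y^2*exp(y) + y^2 + 32*y*exp(2*y) - 8*y*exp(y) - 4*y + 32*exp(y))^2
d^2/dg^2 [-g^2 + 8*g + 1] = -2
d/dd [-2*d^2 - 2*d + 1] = -4*d - 2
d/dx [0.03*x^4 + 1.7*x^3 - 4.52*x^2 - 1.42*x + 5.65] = 0.12*x^3 + 5.1*x^2 - 9.04*x - 1.42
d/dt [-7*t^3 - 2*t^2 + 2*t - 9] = -21*t^2 - 4*t + 2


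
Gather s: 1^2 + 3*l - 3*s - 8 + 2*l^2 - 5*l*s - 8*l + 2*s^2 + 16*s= 2*l^2 - 5*l + 2*s^2 + s*(13 - 5*l) - 7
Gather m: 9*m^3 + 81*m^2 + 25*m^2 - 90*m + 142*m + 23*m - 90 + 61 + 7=9*m^3 + 106*m^2 + 75*m - 22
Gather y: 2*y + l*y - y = y*(l + 1)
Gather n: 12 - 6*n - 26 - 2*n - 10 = -8*n - 24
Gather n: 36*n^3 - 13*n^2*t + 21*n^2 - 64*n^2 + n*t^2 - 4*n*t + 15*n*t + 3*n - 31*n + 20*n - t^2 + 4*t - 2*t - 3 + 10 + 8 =36*n^3 + n^2*(-13*t - 43) + n*(t^2 + 11*t - 8) - t^2 + 2*t + 15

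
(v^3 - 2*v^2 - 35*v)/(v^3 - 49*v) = (v + 5)/(v + 7)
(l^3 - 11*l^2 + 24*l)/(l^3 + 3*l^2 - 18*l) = (l - 8)/(l + 6)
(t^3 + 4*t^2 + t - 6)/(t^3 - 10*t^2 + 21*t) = (t^3 + 4*t^2 + t - 6)/(t*(t^2 - 10*t + 21))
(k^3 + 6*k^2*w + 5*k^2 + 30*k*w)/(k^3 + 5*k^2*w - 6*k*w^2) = (-k - 5)/(-k + w)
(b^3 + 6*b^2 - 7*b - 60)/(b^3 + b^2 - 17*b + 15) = (b + 4)/(b - 1)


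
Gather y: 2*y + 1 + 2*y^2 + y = 2*y^2 + 3*y + 1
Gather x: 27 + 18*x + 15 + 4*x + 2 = 22*x + 44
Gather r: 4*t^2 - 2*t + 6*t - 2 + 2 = 4*t^2 + 4*t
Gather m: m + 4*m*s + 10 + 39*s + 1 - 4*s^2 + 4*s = m*(4*s + 1) - 4*s^2 + 43*s + 11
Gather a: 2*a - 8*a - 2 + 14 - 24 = -6*a - 12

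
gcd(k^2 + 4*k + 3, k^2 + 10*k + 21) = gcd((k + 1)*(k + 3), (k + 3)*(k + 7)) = k + 3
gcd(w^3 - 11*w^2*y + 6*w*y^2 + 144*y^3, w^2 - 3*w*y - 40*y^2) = -w + 8*y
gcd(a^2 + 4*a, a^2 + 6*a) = a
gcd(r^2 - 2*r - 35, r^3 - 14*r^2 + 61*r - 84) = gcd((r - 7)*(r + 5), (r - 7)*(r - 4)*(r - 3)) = r - 7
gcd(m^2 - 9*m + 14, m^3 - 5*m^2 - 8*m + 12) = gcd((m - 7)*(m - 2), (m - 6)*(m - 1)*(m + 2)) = 1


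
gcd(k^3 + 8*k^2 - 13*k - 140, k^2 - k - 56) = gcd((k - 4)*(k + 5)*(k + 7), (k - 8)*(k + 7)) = k + 7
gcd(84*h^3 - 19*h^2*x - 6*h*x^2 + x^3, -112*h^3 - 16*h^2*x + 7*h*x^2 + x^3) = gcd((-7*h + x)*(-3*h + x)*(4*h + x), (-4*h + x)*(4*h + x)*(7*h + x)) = 4*h + x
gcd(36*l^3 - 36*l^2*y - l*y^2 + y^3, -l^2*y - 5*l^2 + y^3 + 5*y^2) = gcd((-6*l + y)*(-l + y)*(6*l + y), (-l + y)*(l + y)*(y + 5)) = -l + y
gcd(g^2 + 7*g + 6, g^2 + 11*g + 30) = g + 6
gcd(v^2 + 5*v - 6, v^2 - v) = v - 1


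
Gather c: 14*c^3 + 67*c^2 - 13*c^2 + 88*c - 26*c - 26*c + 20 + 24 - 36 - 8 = 14*c^3 + 54*c^2 + 36*c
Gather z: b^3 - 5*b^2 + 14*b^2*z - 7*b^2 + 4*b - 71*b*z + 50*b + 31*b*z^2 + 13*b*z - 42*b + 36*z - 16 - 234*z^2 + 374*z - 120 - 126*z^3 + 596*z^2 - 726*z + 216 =b^3 - 12*b^2 + 12*b - 126*z^3 + z^2*(31*b + 362) + z*(14*b^2 - 58*b - 316) + 80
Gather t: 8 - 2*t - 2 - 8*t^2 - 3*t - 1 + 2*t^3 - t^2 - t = 2*t^3 - 9*t^2 - 6*t + 5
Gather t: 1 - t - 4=-t - 3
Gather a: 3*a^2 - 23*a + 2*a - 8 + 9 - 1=3*a^2 - 21*a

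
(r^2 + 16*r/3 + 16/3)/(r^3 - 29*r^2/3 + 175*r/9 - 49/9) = 3*(3*r^2 + 16*r + 16)/(9*r^3 - 87*r^2 + 175*r - 49)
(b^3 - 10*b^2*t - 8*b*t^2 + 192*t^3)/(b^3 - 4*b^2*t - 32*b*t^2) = (b - 6*t)/b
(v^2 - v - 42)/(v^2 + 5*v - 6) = (v - 7)/(v - 1)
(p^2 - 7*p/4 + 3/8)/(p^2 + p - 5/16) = 2*(2*p - 3)/(4*p + 5)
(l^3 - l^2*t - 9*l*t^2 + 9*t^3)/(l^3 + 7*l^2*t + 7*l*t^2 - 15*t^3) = (l - 3*t)/(l + 5*t)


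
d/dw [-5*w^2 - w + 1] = -10*w - 1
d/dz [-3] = 0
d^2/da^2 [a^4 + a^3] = 6*a*(2*a + 1)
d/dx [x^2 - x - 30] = 2*x - 1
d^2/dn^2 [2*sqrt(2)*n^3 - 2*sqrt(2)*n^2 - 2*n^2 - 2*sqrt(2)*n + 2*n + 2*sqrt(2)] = 12*sqrt(2)*n - 4*sqrt(2) - 4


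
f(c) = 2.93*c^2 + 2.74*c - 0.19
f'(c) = 5.86*c + 2.74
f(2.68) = 28.20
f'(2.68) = 18.44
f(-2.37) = 9.77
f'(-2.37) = -11.15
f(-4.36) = 43.56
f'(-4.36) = -22.81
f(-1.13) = 0.46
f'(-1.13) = -3.88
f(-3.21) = 21.21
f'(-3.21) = -16.07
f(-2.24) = 8.37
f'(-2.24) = -10.39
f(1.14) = 6.74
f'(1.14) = 9.42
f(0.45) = 1.64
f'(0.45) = 5.38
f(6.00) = 121.73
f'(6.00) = 37.90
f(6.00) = 121.73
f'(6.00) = 37.90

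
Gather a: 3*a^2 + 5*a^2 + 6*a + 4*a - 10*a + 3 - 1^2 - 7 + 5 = 8*a^2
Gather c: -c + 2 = 2 - c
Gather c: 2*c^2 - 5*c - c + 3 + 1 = 2*c^2 - 6*c + 4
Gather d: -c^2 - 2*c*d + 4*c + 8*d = -c^2 + 4*c + d*(8 - 2*c)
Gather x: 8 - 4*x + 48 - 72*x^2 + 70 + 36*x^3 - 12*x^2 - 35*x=36*x^3 - 84*x^2 - 39*x + 126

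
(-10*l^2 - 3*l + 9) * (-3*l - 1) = 30*l^3 + 19*l^2 - 24*l - 9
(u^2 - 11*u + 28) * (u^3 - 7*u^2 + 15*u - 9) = u^5 - 18*u^4 + 120*u^3 - 370*u^2 + 519*u - 252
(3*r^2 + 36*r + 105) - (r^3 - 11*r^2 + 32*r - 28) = -r^3 + 14*r^2 + 4*r + 133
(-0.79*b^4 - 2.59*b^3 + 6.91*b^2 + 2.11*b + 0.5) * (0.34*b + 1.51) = -0.2686*b^5 - 2.0735*b^4 - 1.5615*b^3 + 11.1515*b^2 + 3.3561*b + 0.755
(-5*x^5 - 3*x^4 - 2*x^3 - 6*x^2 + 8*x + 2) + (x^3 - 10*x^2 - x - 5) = -5*x^5 - 3*x^4 - x^3 - 16*x^2 + 7*x - 3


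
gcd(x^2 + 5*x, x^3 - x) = x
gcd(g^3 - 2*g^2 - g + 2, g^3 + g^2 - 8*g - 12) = 1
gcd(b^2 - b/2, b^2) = b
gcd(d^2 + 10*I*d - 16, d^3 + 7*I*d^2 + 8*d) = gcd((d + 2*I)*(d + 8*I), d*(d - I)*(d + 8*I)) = d + 8*I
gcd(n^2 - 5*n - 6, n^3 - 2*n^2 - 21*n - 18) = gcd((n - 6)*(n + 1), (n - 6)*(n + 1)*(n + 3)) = n^2 - 5*n - 6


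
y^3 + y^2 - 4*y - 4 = (y - 2)*(y + 1)*(y + 2)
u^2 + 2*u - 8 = (u - 2)*(u + 4)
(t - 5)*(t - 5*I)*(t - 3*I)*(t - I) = t^4 - 5*t^3 - 9*I*t^3 - 23*t^2 + 45*I*t^2 + 115*t + 15*I*t - 75*I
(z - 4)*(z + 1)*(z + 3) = z^3 - 13*z - 12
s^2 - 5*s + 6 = (s - 3)*(s - 2)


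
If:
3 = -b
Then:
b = -3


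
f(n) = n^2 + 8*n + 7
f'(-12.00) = -16.00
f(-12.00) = 55.00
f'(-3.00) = 2.00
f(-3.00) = -8.00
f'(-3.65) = 0.70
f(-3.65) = -8.88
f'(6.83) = 21.66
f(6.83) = 108.29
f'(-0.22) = 7.56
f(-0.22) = 5.29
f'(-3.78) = 0.44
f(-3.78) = -8.95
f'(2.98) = 13.96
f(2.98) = 39.72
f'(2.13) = 12.26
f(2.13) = 28.58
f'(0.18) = 8.36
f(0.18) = 8.47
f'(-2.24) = 3.52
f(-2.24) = -5.90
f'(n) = 2*n + 8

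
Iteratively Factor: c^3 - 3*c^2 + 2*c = (c - 2)*(c^2 - c) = c*(c - 2)*(c - 1)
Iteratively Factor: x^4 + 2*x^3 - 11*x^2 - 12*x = (x)*(x^3 + 2*x^2 - 11*x - 12) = x*(x - 3)*(x^2 + 5*x + 4) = x*(x - 3)*(x + 4)*(x + 1)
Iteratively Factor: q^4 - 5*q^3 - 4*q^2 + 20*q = (q - 2)*(q^3 - 3*q^2 - 10*q) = (q - 2)*(q + 2)*(q^2 - 5*q) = q*(q - 2)*(q + 2)*(q - 5)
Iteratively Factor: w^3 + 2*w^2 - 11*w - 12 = (w - 3)*(w^2 + 5*w + 4) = (w - 3)*(w + 1)*(w + 4)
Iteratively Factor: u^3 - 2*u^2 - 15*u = (u)*(u^2 - 2*u - 15) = u*(u + 3)*(u - 5)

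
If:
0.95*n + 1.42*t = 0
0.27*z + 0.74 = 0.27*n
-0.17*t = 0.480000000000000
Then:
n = 4.22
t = -2.82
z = 1.48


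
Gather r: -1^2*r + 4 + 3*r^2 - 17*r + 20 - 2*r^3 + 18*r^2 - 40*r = -2*r^3 + 21*r^2 - 58*r + 24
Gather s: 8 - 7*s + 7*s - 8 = 0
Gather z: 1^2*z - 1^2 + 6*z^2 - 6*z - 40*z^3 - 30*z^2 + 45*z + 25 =-40*z^3 - 24*z^2 + 40*z + 24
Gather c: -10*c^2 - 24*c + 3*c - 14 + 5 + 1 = -10*c^2 - 21*c - 8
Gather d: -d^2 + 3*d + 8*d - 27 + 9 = -d^2 + 11*d - 18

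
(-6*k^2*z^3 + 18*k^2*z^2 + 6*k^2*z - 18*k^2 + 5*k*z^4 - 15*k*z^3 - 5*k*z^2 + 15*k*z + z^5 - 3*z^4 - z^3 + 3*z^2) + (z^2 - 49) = -6*k^2*z^3 + 18*k^2*z^2 + 6*k^2*z - 18*k^2 + 5*k*z^4 - 15*k*z^3 - 5*k*z^2 + 15*k*z + z^5 - 3*z^4 - z^3 + 4*z^2 - 49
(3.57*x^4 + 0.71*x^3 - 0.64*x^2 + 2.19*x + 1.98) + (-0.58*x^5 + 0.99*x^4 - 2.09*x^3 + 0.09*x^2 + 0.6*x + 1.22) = -0.58*x^5 + 4.56*x^4 - 1.38*x^3 - 0.55*x^2 + 2.79*x + 3.2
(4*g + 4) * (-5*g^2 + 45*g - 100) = -20*g^3 + 160*g^2 - 220*g - 400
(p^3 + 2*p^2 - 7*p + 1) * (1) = p^3 + 2*p^2 - 7*p + 1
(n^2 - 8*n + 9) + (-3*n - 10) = n^2 - 11*n - 1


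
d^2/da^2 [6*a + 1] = 0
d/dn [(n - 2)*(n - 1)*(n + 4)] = 3*n^2 + 2*n - 10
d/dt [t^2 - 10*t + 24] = 2*t - 10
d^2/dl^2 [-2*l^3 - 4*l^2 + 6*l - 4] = -12*l - 8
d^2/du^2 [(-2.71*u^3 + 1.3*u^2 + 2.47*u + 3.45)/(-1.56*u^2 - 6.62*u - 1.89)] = (1.4210854715202e-13*u^4 + 236.376656*u^3 + 176.063868*u^2 - 111.995406*u - 229.523568)/(3.796416*u^6 + 48.331296*u^5 + 218.896704*u^4 + 407.227976*u^3 + 265.201776*u^2 + 70.941906*u + 6.751269)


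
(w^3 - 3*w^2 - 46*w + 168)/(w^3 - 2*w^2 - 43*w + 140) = (w - 6)/(w - 5)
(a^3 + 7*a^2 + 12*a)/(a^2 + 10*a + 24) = a*(a + 3)/(a + 6)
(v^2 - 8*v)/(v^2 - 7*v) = (v - 8)/(v - 7)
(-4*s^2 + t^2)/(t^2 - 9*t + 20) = (-4*s^2 + t^2)/(t^2 - 9*t + 20)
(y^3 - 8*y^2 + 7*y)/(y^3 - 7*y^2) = (y - 1)/y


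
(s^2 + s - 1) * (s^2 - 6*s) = s^4 - 5*s^3 - 7*s^2 + 6*s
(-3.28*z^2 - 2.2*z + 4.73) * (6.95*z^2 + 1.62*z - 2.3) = -22.796*z^4 - 20.6036*z^3 + 36.8535*z^2 + 12.7226*z - 10.879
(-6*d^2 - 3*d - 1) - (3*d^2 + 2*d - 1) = -9*d^2 - 5*d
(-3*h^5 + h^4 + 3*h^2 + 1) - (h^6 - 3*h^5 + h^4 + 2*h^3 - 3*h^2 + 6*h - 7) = -h^6 - 2*h^3 + 6*h^2 - 6*h + 8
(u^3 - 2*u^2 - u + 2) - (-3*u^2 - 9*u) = u^3 + u^2 + 8*u + 2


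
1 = 1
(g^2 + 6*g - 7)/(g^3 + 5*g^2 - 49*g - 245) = (g - 1)/(g^2 - 2*g - 35)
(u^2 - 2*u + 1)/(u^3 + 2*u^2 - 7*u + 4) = 1/(u + 4)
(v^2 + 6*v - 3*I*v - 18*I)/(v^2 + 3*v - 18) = (v - 3*I)/(v - 3)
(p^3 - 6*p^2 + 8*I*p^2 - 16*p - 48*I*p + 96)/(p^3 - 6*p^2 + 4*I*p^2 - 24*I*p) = (p + 4*I)/p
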